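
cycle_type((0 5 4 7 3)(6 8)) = 2.5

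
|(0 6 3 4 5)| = 5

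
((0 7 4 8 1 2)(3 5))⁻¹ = (0 2 1 8 4 7)(3 5)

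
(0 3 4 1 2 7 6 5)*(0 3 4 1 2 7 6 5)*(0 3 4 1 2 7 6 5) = (0 1 6 3 2 5 4 7)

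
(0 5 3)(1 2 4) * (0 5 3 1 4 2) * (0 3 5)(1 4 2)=(0 5 4 2 1 3)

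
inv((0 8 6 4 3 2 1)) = (0 1 2 3 4 6 8)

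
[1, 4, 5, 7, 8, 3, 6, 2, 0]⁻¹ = [8, 0, 7, 5, 1, 2, 6, 3, 4]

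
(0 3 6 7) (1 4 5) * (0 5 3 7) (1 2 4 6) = (0 7 5 2 4 3 1 6) 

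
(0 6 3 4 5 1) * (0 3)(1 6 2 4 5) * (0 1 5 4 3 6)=(0 2 3 4 5)(1 6)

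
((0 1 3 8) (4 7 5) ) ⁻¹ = (0 8 3 1) (4 5 7) 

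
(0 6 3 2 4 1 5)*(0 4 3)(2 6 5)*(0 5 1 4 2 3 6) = (0 1 3)(2 6 5)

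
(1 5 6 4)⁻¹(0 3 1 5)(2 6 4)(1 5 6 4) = (0 3 5 6)(1 2 4)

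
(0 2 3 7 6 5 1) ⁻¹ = (0 1 5 6 7 3 2) 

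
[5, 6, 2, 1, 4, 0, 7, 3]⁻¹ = [5, 3, 2, 7, 4, 0, 1, 6]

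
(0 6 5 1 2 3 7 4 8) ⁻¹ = (0 8 4 7 3 2 1 5 6) 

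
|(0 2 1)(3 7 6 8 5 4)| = 6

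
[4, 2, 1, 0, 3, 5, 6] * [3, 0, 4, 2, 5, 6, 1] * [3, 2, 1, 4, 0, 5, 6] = [5, 0, 3, 4, 1, 6, 2]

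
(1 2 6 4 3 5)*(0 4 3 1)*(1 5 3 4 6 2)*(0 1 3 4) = (0 6)(1 3 4 5)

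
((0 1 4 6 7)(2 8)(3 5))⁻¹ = (0 7 6 4 1)(2 8)(3 5)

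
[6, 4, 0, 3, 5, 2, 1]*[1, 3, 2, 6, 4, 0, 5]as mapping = [0→5, 1→4, 2→1, 3→6, 4→0, 5→2, 6→3]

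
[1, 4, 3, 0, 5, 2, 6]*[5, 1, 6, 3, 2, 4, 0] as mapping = [0→1, 1→2, 2→3, 3→5, 4→4, 5→6, 6→0] 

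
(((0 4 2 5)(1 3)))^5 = (0 4 2 5)(1 3)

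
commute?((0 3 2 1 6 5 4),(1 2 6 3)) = no:(0 3 2 1 6 5 4)*(1 2 6 3) = (0 1 3 6 5 4),(1 2 6 3)*(0 3 2 1 6 5 4) = (0 3 6 2 5 4)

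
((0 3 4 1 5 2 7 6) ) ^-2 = (0 7 5 4) (1 3 6 2) 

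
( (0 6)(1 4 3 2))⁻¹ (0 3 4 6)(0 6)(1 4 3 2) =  (0 6 2 3)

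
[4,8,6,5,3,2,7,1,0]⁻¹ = [8,7,5,4,0,3,2,6,1]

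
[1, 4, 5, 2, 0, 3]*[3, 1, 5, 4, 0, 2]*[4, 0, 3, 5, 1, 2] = [0, 4, 3, 2, 5, 1]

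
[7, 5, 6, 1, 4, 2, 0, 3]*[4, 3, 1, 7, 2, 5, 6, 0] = [0, 5, 6, 3, 2, 1, 4, 7]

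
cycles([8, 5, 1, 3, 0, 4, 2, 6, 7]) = (0 8 7 6 2 1 5 4) 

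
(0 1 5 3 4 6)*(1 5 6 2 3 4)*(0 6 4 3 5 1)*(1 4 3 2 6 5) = (0 4 6 5 2 1 3) 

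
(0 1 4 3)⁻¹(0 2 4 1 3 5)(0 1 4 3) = (0 5 1 2 3 4)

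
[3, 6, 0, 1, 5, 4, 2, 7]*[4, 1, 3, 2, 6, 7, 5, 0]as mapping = [0→2, 1→5, 2→4, 3→1, 4→7, 5→6, 6→3, 7→0]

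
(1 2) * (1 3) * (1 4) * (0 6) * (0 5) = (0 6 5)(1 2 3 4)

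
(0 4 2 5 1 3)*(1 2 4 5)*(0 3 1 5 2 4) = (0 2 5 4)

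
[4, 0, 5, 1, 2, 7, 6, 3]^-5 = [2, 4, 7, 0, 5, 3, 6, 1]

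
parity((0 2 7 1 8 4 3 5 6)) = even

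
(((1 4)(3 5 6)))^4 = (3 5 6)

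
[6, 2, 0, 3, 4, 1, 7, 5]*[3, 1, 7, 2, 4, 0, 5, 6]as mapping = [0→5, 1→7, 2→3, 3→2, 4→4, 5→1, 6→6, 7→0]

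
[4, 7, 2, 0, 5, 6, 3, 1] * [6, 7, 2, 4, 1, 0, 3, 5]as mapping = [0→1, 1→5, 2→2, 3→6, 4→0, 5→3, 6→4, 7→7]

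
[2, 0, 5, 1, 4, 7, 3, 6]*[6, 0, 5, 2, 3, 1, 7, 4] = [5, 6, 1, 0, 3, 4, 2, 7]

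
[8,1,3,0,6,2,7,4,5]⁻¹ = [3,1,5,2,7,8,4,6,0]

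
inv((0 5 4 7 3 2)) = (0 2 3 7 4 5)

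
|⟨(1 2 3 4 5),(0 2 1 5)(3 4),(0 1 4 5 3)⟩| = 360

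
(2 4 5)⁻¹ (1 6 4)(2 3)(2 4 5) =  (1 6 5)(3 4)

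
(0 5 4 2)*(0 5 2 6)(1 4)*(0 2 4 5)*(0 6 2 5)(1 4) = (0 1)(2 6 5 4)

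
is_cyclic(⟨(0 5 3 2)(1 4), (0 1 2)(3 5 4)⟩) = no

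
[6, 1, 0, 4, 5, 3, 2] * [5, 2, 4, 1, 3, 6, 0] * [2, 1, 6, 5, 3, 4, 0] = [2, 6, 4, 5, 0, 1, 3]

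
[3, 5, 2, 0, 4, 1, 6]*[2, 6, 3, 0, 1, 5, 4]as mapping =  [0→0, 1→5, 2→3, 3→2, 4→1, 5→6, 6→4]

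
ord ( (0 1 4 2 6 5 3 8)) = 8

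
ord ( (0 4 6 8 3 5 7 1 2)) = 9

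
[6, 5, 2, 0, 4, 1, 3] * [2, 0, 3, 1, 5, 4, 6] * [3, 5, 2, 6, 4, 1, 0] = [0, 4, 6, 2, 1, 3, 5]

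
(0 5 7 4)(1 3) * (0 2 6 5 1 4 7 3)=(0 1)(2 6 5 3 4)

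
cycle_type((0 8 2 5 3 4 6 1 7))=9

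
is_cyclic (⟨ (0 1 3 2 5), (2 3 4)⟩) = no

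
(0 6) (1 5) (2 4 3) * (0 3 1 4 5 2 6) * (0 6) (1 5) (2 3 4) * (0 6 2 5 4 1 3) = (0 2 3 6 1) 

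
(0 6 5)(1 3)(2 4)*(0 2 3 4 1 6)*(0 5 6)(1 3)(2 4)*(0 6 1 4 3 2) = (0 5 3 6 1)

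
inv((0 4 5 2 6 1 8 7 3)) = (0 3 7 8 1 6 2 5 4)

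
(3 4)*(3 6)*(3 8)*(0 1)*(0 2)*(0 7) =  (0 1 2 7)(3 4 6 8)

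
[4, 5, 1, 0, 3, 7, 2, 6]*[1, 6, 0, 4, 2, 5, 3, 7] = [2, 5, 6, 1, 4, 7, 0, 3]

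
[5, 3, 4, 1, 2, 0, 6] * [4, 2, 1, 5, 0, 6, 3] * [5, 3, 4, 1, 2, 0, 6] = [6, 0, 5, 4, 3, 2, 1]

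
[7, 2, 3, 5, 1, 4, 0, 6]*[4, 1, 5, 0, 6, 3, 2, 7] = [7, 5, 0, 3, 1, 6, 4, 2]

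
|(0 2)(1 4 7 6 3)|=10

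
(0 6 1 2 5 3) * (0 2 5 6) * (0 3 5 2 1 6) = (0 3 1 2)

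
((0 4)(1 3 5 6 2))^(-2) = (1 6 3 2 5)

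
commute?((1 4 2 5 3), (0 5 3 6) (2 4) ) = no:(1 4 2 5 3)*(0 5 3 6) (2 4) = (0 5 6) (1 2 3), (0 5 3 6) (2 4)*(1 4 2 5 3) = (0 3 6) (1 4 5) 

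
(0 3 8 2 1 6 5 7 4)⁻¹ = (0 4 7 5 6 1 2 8 3)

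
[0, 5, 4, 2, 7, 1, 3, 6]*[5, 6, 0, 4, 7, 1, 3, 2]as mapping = [0→5, 1→1, 2→7, 3→0, 4→2, 5→6, 6→4, 7→3]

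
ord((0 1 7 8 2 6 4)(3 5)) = 14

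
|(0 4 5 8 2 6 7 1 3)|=9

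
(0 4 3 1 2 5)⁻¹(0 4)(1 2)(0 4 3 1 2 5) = (2 5)(3 4)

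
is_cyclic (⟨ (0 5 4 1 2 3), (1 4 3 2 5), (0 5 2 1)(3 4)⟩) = no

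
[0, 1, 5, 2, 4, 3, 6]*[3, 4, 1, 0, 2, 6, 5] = [3, 4, 6, 1, 2, 0, 5]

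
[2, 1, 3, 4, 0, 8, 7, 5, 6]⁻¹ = [4, 1, 0, 2, 3, 7, 8, 6, 5]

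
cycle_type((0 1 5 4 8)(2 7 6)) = 3.5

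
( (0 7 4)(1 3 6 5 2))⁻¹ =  (0 4 7)(1 2 5 6 3)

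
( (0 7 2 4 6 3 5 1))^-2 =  (0 5 6 2)(1 3 4 7)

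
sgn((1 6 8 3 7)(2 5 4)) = 1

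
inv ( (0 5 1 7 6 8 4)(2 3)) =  (0 4 8 6 7 1 5)(2 3)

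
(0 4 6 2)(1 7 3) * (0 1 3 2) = (0 4 6)(1 7 2)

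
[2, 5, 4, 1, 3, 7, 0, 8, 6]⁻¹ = [6, 3, 0, 4, 2, 1, 8, 5, 7]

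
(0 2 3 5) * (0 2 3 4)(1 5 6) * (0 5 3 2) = (0 2 4 5)(1 3 6)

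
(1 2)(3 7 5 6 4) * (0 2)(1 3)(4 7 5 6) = (0 2 3 5 4 1)(6 7)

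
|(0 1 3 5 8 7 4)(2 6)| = 14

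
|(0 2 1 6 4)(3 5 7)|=15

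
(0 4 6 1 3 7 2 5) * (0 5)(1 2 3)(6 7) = (0 4 7 3 6 2)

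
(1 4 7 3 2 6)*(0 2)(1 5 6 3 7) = (0 2 3)(1 4)(5 6)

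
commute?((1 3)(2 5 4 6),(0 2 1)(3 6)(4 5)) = no:(1 3)(2 5 4 6)*(0 2 1)(3 6)(4 5) = (0 2 4 3)(1 6),(0 2 1)(3 6)(4 5)*(1 3)(2 5 4 6) = (0 5 6 1)(2 3)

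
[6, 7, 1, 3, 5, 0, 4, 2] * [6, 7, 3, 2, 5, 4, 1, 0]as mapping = [0→1, 1→0, 2→7, 3→2, 4→4, 5→6, 6→5, 7→3]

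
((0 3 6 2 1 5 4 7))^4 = (0 1)(2 7)(3 5)(4 6)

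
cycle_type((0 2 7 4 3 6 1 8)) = 8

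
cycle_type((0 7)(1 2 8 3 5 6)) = 2.6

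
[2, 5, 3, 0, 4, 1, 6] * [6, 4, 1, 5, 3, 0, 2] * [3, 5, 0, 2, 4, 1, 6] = [5, 3, 1, 6, 2, 4, 0]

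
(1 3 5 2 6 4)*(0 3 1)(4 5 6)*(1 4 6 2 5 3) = (0 1 4)(2 6 3)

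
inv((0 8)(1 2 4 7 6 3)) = (0 8)(1 3 6 7 4 2)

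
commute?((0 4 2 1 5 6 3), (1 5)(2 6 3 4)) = no:(0 4 2 1 5 6 3) * (1 5)(2 6 3 4) = (0 2 5 3)(4 6), (1 5)(2 6 3 4) * (0 4 2 1 5 6 3) = (0 4 1 6)(2 3)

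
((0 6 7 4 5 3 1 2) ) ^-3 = (0 3 7 2 5 6 1 4) 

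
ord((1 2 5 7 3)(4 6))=10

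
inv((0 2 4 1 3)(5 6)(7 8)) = (0 3 1 4 2)(5 6)(7 8)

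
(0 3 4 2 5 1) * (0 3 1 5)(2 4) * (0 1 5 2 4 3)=(0 5 2 1)(3 4)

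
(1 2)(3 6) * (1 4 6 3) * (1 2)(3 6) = (2 4 3 6)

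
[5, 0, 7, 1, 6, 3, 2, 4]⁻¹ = [1, 3, 6, 5, 7, 0, 4, 2]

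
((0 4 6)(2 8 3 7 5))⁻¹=(0 6 4)(2 5 7 3 8)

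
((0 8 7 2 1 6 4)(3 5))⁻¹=(0 4 6 1 2 7 8)(3 5)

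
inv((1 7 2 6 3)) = (1 3 6 2 7)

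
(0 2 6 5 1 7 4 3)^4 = (0 1)(2 7)(3 5)(4 6)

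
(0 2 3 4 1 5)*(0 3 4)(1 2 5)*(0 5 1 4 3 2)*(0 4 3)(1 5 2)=(0 5 1 3 2)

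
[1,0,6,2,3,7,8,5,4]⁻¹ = [1,0,3,4,8,7,2,5,6]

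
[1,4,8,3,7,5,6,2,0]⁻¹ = [8,0,7,3,1,5,6,4,2]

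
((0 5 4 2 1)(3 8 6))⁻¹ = (0 1 2 4 5)(3 6 8)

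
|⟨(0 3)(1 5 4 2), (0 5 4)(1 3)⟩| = 720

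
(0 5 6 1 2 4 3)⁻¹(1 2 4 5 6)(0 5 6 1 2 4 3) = (1 2 4 3 6)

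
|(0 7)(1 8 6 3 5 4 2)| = 14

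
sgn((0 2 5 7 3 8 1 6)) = -1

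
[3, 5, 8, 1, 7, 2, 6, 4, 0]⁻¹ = [8, 3, 5, 0, 7, 1, 6, 4, 2]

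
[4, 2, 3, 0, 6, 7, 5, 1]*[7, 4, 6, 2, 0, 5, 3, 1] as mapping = [0→0, 1→6, 2→2, 3→7, 4→3, 5→1, 6→5, 7→4] 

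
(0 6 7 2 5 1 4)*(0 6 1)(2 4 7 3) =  (0 1 7 4 6 3 2 5)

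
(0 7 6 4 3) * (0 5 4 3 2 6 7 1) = (0 1)(2 6 3 5 4)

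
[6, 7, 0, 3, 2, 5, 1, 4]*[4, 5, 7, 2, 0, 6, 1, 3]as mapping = [0→1, 1→3, 2→4, 3→2, 4→7, 5→6, 6→5, 7→0]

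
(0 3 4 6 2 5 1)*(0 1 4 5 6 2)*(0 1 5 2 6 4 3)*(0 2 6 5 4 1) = (0 2 1 4 5 3 6) 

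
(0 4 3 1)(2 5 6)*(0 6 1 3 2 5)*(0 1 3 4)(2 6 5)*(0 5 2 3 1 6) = (0 5 1 2 6 3 4)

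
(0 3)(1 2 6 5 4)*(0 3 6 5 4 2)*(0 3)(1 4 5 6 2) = (0 2 6 5 1 3)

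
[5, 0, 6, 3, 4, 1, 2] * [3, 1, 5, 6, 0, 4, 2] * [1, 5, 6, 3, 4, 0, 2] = [4, 3, 6, 2, 1, 5, 0]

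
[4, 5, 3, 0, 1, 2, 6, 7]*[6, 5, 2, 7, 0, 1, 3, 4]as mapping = [0→0, 1→1, 2→7, 3→6, 4→5, 5→2, 6→3, 7→4]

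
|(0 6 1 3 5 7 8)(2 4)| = 14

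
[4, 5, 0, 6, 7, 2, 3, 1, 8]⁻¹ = [2, 7, 5, 6, 0, 1, 3, 4, 8]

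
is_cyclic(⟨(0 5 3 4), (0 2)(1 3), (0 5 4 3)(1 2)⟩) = no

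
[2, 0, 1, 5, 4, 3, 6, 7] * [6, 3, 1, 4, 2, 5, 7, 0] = [1, 6, 3, 5, 2, 4, 7, 0]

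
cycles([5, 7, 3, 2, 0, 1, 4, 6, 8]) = (0 5 1 7 6 4)(2 3)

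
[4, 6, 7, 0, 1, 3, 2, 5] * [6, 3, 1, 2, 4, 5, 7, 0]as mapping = [0→4, 1→7, 2→0, 3→6, 4→3, 5→2, 6→1, 7→5]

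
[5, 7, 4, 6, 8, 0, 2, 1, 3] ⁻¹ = [5, 7, 6, 8, 2, 0, 3, 1, 4] 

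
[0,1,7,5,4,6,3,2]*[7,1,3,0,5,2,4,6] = [7,1,6,2,5,4,0,3]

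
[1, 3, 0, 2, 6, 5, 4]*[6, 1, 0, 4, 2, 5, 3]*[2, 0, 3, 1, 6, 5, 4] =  [0, 6, 4, 2, 1, 5, 3]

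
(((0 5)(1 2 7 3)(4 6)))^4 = ()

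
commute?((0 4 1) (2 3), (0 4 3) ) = no:(0 4 1) (2 3) * (0 4 3) = (0 3 2) (1 4), (0 4 3) * (0 4 1) (2 3) = (0 1) (2 3 4) 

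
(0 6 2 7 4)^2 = (0 2 4 6 7)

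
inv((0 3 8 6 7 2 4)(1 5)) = (0 4 2 7 6 8 3)(1 5)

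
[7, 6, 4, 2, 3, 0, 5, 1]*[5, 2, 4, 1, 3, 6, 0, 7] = [7, 0, 3, 4, 1, 5, 6, 2]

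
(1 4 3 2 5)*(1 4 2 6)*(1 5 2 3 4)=(1 3 6 5)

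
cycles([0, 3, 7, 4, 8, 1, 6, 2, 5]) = (1 3 4 8 5)(2 7)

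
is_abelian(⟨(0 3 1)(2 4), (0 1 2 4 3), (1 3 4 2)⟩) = no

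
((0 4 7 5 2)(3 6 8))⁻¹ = (0 2 5 7 4)(3 8 6)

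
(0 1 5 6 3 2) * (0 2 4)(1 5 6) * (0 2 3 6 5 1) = (0 1 5)(2 3 4)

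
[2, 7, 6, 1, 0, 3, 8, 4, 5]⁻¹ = [4, 3, 0, 5, 7, 8, 2, 1, 6]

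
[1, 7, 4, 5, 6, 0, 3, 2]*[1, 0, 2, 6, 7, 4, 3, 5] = [0, 5, 7, 4, 3, 1, 6, 2]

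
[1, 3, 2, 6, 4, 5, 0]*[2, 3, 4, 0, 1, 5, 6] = [3, 0, 4, 6, 1, 5, 2]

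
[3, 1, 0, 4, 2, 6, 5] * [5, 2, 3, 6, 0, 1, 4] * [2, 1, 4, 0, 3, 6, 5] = [5, 4, 6, 2, 0, 3, 1]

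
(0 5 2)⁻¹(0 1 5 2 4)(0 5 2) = (0 4 5 1 2)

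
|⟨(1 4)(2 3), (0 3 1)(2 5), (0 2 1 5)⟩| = 720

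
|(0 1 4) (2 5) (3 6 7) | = 6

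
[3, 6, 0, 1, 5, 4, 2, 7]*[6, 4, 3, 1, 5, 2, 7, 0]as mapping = [0→1, 1→7, 2→6, 3→4, 4→2, 5→5, 6→3, 7→0]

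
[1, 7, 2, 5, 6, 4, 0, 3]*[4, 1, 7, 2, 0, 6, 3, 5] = [1, 5, 7, 6, 3, 0, 4, 2]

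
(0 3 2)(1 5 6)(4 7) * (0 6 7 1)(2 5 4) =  (0 3 5 7 2 6)(1 4)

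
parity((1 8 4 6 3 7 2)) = even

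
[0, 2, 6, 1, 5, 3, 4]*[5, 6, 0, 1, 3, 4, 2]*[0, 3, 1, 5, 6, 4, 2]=[4, 0, 1, 2, 6, 3, 5]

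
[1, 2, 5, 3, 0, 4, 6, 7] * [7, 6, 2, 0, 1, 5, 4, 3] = [6, 2, 5, 0, 7, 1, 4, 3]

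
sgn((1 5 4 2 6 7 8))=1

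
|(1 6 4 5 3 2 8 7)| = 8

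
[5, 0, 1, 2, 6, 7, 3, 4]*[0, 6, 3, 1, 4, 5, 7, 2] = [5, 0, 6, 3, 7, 2, 1, 4]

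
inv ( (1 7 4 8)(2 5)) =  (1 8 4 7)(2 5)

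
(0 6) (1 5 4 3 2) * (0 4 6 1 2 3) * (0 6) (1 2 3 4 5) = (0 2 3 4 6 5) 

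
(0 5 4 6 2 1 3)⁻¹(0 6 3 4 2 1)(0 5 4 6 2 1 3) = (0 6 1 3 5 2)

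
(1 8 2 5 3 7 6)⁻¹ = (1 6 7 3 5 2 8)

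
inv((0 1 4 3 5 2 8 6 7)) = (0 7 6 8 2 5 3 4 1)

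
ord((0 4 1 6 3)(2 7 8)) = 15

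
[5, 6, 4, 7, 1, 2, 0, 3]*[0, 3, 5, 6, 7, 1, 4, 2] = [1, 4, 7, 2, 3, 5, 0, 6]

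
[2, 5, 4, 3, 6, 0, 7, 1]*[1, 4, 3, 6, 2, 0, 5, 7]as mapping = [0→3, 1→0, 2→2, 3→6, 4→5, 5→1, 6→7, 7→4]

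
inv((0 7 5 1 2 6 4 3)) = (0 3 4 6 2 1 5 7)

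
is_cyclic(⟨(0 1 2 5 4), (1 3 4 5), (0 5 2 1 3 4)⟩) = no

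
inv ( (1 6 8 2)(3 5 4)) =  (1 2 8 6)(3 4 5)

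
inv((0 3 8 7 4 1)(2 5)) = (0 1 4 7 8 3)(2 5)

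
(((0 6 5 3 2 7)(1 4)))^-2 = (0 2 5)(3 6 7)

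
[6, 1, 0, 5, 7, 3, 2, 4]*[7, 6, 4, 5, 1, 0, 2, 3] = [2, 6, 7, 0, 3, 5, 4, 1]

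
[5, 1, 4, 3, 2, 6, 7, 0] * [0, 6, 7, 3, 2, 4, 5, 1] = [4, 6, 2, 3, 7, 5, 1, 0]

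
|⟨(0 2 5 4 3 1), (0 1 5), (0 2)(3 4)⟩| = 720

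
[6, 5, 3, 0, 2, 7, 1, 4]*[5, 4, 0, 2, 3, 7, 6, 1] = [6, 7, 2, 5, 0, 1, 4, 3]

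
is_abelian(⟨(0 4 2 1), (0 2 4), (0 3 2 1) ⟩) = no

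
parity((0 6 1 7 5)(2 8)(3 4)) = even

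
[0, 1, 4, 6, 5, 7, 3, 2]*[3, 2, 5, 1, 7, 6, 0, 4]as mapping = [0→3, 1→2, 2→7, 3→0, 4→6, 5→4, 6→1, 7→5]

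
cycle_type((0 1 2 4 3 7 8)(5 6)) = 2.7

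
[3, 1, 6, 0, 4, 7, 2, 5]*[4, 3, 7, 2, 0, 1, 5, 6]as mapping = [0→2, 1→3, 2→5, 3→4, 4→0, 5→6, 6→7, 7→1]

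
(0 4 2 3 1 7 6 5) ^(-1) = (0 5 6 7 1 3 2 4) 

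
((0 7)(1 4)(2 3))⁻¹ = (0 7)(1 4)(2 3)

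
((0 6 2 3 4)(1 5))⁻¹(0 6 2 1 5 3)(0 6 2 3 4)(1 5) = (1 4 6 2 3 5)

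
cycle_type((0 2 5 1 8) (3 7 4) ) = 3.5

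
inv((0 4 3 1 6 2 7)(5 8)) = (0 7 2 6 1 3 4)(5 8)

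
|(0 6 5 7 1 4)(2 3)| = 6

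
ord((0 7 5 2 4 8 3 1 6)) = 9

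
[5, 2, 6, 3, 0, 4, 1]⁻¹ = [4, 6, 1, 3, 5, 0, 2]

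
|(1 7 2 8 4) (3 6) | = 10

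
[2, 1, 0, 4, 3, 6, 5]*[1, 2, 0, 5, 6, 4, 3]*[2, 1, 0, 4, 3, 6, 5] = [2, 0, 1, 5, 6, 4, 3]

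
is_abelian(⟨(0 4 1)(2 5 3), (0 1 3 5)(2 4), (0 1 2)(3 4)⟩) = no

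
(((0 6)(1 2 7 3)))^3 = (0 6)(1 3 7 2)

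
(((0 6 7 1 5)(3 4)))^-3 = (0 7 5 6 1)(3 4)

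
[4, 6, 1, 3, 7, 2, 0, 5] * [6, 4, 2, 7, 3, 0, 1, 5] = [3, 1, 4, 7, 5, 2, 6, 0]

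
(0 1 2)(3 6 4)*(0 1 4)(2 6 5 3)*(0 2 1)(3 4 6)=(0 6 2)(1 3 5 4)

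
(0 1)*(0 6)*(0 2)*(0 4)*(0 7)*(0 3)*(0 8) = (0 1 6 2 4 7 3 8)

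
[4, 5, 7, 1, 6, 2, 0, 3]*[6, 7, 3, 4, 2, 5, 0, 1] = [2, 5, 1, 7, 0, 3, 6, 4]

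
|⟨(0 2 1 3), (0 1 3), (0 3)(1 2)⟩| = 24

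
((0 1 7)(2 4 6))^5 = (0 7 1)(2 6 4)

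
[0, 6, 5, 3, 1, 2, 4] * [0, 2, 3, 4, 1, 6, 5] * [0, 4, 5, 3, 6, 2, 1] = [0, 2, 1, 6, 5, 3, 4]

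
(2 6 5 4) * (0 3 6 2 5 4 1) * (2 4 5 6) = (0 3 2 4 6 5 1)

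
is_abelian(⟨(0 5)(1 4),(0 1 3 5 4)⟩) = no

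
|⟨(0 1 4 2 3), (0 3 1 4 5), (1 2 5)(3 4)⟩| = 720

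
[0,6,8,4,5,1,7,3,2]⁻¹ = [0,5,8,7,3,4,1,6,2]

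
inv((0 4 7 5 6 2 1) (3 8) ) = (0 1 2 6 5 7 4) (3 8) 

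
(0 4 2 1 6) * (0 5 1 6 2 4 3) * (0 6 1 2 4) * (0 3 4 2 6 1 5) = (0 4 3 1 2 5 6)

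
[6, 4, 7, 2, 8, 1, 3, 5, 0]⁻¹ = [8, 5, 3, 6, 1, 7, 0, 2, 4]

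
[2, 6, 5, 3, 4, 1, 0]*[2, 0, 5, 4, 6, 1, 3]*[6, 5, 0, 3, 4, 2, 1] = [2, 3, 5, 4, 1, 6, 0]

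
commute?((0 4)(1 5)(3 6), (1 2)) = no:(0 4)(1 5)(3 6) * (1 2) = (0 4)(1 5 2)(3 6), (1 2) * (0 4)(1 5)(3 6) = (0 4)(1 2 5)(3 6)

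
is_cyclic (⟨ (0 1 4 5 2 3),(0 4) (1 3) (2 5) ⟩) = no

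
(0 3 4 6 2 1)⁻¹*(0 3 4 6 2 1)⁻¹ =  (0 2 4)(1 6 3)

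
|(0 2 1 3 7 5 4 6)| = 8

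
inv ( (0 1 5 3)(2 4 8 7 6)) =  (0 3 5 1)(2 6 7 8 4)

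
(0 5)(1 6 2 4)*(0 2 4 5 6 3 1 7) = (0 6 4 7)(1 3)(2 5)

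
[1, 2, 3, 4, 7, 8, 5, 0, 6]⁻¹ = [7, 0, 1, 2, 3, 6, 8, 4, 5]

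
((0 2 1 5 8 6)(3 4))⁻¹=(0 6 8 5 1 2)(3 4)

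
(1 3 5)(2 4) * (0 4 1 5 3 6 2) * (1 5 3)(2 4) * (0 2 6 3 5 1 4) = (0 6)(1 3 4 2)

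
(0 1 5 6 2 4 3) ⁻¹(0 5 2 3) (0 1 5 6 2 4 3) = (0 1 6 4) 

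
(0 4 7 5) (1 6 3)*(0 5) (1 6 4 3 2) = (0 3 6 2 1 4 7) 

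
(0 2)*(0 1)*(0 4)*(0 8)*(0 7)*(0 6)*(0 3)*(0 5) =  (0 2 1 4 8 7 6 3 5) 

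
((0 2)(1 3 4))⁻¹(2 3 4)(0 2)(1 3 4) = (0 4 1)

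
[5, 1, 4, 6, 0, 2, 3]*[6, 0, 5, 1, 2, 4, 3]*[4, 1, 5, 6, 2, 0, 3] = [2, 4, 5, 6, 3, 0, 1]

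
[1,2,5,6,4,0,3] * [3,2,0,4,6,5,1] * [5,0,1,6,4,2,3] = [1,5,2,0,3,6,4]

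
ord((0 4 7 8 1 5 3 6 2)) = 9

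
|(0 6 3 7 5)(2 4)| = 10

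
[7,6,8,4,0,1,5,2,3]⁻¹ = [4,5,7,8,3,6,1,0,2]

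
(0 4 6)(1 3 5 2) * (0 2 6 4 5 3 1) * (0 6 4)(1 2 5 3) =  (0 3 1 2 6 5 4)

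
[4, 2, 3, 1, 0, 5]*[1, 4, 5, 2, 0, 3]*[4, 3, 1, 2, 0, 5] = [4, 5, 1, 0, 3, 2]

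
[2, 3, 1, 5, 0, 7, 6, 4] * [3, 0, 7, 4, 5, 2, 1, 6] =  [7, 4, 0, 2, 3, 6, 1, 5]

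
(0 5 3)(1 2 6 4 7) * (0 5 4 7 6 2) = (0 4 6 7 1)(3 5)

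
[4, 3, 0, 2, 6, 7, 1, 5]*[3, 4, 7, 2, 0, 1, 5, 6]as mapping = [0→0, 1→2, 2→3, 3→7, 4→5, 5→6, 6→4, 7→1]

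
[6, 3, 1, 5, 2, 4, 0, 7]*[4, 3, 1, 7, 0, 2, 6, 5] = [6, 7, 3, 2, 1, 0, 4, 5]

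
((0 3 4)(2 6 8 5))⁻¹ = (0 4 3)(2 5 8 6)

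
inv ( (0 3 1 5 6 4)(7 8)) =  (0 4 6 5 1 3)(7 8)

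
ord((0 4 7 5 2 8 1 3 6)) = 9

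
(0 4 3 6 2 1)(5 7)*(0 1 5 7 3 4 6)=(0 6 2 5 3)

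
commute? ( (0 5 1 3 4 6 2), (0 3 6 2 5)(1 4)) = no: (0 5 1 3 4 6 2) * (0 3 6 2 5)(1 4) = (1 6 5 4 2 3), (0 3 6 2 5)(1 4) * (0 5 1 3 4 6 2) = (0 4 3 2 1 6)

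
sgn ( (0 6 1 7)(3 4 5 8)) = 1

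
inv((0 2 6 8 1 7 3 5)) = (0 5 3 7 1 8 6 2)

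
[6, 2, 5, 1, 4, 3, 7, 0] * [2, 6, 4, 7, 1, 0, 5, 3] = [5, 4, 0, 6, 1, 7, 3, 2]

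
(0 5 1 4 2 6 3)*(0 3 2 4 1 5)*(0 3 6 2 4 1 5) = (0 3 6 4 1 5)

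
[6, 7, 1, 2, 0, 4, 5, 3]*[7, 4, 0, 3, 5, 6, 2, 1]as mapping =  [0→2, 1→1, 2→4, 3→0, 4→7, 5→5, 6→6, 7→3]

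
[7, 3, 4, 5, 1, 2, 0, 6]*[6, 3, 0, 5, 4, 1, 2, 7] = [7, 5, 4, 1, 3, 0, 6, 2]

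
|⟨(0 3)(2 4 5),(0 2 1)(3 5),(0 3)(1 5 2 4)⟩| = 720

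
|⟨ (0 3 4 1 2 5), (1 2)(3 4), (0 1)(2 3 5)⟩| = 720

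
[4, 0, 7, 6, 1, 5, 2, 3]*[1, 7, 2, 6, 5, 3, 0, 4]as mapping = [0→5, 1→1, 2→4, 3→0, 4→7, 5→3, 6→2, 7→6]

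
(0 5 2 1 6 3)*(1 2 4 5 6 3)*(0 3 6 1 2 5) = (0 1 6 2 5 4)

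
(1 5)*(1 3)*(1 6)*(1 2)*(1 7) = (1 5 3 6 2 7)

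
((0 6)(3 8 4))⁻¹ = (0 6)(3 4 8)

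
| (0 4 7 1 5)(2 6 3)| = 15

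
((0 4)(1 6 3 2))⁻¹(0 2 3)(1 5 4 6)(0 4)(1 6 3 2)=(0 3 6 5)(1 2 4)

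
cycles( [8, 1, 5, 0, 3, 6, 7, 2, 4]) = (0 8 4 3) (2 5 6 7) 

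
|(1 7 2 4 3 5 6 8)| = 8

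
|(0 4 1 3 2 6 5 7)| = 8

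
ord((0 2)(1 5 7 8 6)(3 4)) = 10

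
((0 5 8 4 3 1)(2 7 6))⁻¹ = (0 1 3 4 8 5)(2 6 7)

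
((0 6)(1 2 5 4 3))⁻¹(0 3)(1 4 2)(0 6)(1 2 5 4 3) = (1 6)(2 3 5)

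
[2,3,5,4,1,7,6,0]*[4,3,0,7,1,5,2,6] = [0,7,5,1,3,6,2,4]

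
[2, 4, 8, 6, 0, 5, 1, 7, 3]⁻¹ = [4, 6, 0, 8, 1, 5, 3, 7, 2]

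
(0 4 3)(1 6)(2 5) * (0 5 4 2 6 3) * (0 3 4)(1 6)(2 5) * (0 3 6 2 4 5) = (1 5)(2 3 4 6)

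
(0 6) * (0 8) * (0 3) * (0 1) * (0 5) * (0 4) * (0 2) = (0 6 8 3 1 5 4 2)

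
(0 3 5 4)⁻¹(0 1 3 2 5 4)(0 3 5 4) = (0 3 1 5 2 4)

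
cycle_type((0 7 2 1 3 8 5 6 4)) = 9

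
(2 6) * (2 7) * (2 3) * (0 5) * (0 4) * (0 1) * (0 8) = (0 5 4 1 8)(2 6 7 3)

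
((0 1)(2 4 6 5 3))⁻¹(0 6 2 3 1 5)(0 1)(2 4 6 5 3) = (0 3 1 5 4 2)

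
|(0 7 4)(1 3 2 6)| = 12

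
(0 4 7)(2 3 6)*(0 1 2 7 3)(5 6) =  (0 4 3 5 6 7 1 2)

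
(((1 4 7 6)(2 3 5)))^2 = (1 7)(2 5 3)(4 6)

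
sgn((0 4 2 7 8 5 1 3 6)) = 1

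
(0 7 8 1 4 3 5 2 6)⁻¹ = (0 6 2 5 3 4 1 8 7)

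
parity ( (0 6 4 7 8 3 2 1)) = odd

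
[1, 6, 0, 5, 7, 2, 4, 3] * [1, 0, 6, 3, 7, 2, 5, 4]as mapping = [0→0, 1→5, 2→1, 3→2, 4→4, 5→6, 6→7, 7→3]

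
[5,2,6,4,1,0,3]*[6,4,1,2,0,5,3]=[5,1,3,0,4,6,2]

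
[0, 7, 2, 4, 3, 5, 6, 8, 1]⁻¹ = [0, 8, 2, 4, 3, 5, 6, 1, 7]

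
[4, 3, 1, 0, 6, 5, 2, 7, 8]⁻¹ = [3, 2, 6, 1, 0, 5, 4, 7, 8]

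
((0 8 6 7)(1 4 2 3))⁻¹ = (0 7 6 8)(1 3 2 4)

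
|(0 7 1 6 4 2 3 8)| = 8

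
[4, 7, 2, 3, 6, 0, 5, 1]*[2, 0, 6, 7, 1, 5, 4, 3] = [1, 3, 6, 7, 4, 2, 5, 0]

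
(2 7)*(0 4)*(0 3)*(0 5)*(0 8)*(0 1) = (0 4 3 5 8 1)(2 7)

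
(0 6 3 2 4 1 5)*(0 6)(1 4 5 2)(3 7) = (1 2 5 6 7 3)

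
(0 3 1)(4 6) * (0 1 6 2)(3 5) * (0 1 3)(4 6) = (0 5)(1 3 4 2)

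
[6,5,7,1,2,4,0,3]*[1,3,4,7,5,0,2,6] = [2,0,6,3,4,5,1,7]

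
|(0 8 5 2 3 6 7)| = 7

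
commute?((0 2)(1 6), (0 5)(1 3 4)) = no:(0 2)(1 6)*(0 5)(1 3 4) = (0 2 5)(1 6 3 4), (0 5)(1 3 4)*(0 2)(1 6) = (0 5 2)(1 3 4 6)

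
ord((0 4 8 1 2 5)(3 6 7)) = 6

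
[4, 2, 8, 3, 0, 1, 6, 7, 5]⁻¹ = [4, 5, 1, 3, 0, 8, 6, 7, 2]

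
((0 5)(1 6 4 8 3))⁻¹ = (0 5)(1 3 8 4 6)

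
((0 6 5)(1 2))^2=(0 5 6)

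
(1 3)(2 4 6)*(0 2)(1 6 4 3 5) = (0 2 3 6)(1 5)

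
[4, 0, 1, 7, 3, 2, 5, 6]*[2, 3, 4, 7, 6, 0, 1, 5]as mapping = [0→6, 1→2, 2→3, 3→5, 4→7, 5→4, 6→0, 7→1]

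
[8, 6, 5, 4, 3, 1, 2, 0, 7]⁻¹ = [7, 5, 6, 4, 3, 2, 1, 8, 0]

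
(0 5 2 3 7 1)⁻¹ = (0 1 7 3 2 5)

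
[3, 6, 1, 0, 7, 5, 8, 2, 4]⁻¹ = [3, 2, 7, 0, 8, 5, 1, 4, 6]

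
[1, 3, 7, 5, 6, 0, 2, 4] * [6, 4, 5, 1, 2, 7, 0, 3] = [4, 1, 3, 7, 0, 6, 5, 2]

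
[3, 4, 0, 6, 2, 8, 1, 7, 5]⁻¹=[2, 6, 4, 0, 1, 8, 3, 7, 5]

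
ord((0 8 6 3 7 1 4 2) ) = 8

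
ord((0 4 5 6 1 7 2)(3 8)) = 14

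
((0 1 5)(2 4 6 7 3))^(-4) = (0 5 1)(2 4 6 7 3)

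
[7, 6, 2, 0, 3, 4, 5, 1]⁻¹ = [3, 7, 2, 4, 5, 6, 1, 0]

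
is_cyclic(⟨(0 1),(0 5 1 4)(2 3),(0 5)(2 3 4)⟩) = no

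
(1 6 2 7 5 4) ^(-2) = (1 5 2) (4 7 6) 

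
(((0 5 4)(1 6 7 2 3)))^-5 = (0 5 4)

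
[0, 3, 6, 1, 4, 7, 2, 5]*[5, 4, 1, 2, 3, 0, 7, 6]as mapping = [0→5, 1→2, 2→7, 3→4, 4→3, 5→6, 6→1, 7→0]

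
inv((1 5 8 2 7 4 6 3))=(1 3 6 4 7 2 8 5)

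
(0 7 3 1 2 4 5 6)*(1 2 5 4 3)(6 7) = (0 6)(1 5 7)(2 3)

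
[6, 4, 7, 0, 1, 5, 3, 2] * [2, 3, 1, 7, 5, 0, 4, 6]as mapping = [0→4, 1→5, 2→6, 3→2, 4→3, 5→0, 6→7, 7→1]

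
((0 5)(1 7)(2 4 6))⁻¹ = (0 5)(1 7)(2 6 4)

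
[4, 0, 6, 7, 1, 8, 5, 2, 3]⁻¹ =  [1, 4, 7, 8, 0, 6, 2, 3, 5]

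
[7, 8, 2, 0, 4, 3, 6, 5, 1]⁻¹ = [3, 8, 2, 5, 4, 7, 6, 0, 1]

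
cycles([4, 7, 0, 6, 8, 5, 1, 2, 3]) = (0 4 8 3 6 1 7 2)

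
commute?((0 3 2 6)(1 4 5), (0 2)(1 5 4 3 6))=no:(0 3 2 6)(1 4 5) * (0 2)(1 5 4 3 6)=(0 6 2 1 3), (0 2)(1 5 4 3 6) * (0 3 2 6)(1 4 5)=(0 6 4 2 3)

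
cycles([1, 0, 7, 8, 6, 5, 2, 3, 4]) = (0 1) (2 7 3 8 4 6) 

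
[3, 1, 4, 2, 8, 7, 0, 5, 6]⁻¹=[6, 1, 3, 0, 2, 7, 8, 5, 4]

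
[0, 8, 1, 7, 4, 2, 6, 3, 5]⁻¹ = [0, 2, 5, 7, 4, 8, 6, 3, 1]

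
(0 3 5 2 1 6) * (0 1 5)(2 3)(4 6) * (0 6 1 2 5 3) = (0 5)(1 4)(2 3 6)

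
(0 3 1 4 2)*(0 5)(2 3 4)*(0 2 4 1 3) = (0 1 4)(2 5)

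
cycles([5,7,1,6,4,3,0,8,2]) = (0 5 3 6)(1 7 8 2)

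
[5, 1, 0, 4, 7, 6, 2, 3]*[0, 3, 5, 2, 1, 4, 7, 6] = [4, 3, 0, 1, 6, 7, 5, 2]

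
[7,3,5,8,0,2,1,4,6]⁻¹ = [4,6,5,1,7,2,8,0,3]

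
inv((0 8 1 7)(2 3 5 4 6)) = (0 7 1 8)(2 6 4 5 3)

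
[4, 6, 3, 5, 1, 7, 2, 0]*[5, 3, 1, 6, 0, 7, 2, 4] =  [0, 2, 6, 7, 3, 4, 1, 5]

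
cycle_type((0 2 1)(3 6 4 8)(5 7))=2.3.4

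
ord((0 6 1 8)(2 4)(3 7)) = 4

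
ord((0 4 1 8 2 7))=6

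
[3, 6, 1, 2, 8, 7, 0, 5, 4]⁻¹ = [6, 2, 3, 0, 8, 7, 1, 5, 4]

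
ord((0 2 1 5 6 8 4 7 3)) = 9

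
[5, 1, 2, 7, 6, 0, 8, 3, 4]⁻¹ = [5, 1, 2, 7, 8, 0, 4, 3, 6]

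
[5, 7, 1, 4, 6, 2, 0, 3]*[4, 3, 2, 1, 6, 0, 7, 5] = [0, 5, 3, 6, 7, 2, 4, 1] 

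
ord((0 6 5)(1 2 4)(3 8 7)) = 3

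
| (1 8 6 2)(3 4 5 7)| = 4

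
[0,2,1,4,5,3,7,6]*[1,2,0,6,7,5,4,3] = [1,0,2,7,5,6,3,4]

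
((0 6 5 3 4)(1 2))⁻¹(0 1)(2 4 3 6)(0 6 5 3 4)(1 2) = (0 4 5 1)(2 6)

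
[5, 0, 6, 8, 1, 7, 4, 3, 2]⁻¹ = [1, 4, 8, 7, 6, 0, 2, 5, 3]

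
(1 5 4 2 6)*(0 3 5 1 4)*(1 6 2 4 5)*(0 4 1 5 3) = (1 6 3 5 4)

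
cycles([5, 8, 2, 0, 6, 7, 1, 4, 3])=(0 5 7 4 6 1 8 3)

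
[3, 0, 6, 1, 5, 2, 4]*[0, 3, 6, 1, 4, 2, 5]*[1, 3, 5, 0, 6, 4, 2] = [3, 1, 4, 0, 5, 2, 6]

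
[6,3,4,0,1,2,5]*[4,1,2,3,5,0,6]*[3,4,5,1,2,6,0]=[0,1,6,2,4,5,3]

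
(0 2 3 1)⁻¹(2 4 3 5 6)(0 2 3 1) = (1 5 6 3 4)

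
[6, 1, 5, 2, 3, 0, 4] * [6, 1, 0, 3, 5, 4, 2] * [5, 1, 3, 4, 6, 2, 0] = [3, 1, 6, 5, 4, 0, 2]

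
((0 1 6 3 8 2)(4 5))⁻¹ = (0 2 8 3 6 1)(4 5)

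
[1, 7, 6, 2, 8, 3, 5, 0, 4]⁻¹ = [7, 0, 3, 5, 8, 6, 2, 1, 4]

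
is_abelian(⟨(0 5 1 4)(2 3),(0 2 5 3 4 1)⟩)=no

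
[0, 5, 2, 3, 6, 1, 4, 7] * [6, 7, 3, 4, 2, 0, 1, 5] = [6, 0, 3, 4, 1, 7, 2, 5]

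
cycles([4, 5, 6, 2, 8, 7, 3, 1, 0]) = (0 4 8)(1 5 7)(2 6 3)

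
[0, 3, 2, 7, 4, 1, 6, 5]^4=[0, 1, 2, 3, 4, 5, 6, 7]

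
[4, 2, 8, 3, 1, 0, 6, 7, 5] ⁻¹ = [5, 4, 1, 3, 0, 8, 6, 7, 2] 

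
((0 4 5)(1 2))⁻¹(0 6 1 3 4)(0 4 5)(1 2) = (2 3 5 4 6)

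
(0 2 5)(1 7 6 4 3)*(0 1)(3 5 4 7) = (0 2 4 5 1 3)(6 7)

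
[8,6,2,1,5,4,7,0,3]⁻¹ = [7,3,2,8,5,4,1,6,0]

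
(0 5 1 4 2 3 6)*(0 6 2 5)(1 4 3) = (1 3 2)(4 5)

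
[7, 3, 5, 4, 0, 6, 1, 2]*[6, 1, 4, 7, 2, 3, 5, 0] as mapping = [0→0, 1→7, 2→3, 3→2, 4→6, 5→5, 6→1, 7→4] 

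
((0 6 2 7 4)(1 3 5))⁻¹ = (0 4 7 2 6)(1 5 3)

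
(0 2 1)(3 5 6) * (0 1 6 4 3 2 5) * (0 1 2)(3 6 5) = (0 3 1 2 5 4 6)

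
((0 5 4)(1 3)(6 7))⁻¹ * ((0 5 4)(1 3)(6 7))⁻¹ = (0 5 4)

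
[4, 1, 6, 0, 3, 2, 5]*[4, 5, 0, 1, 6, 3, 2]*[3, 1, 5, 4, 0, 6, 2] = [2, 6, 5, 0, 1, 3, 4]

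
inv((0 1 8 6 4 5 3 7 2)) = (0 2 7 3 5 4 6 8 1)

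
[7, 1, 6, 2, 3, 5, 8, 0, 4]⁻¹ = [7, 1, 3, 4, 8, 5, 2, 0, 6]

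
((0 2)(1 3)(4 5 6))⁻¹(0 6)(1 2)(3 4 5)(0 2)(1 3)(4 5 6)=(0 3)(1 5 6)(2 4)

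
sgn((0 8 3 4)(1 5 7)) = -1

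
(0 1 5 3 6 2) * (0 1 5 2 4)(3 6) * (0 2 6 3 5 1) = (0 1 6 4 2)(3 5)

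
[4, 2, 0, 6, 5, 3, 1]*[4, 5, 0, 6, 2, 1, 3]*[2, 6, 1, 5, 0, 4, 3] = [1, 2, 0, 5, 6, 3, 4]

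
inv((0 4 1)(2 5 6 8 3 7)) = (0 1 4)(2 7 3 8 6 5)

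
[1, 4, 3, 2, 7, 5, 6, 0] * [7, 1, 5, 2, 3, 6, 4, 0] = [1, 3, 2, 5, 0, 6, 4, 7]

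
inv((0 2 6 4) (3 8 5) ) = (0 4 6 2) (3 5 8) 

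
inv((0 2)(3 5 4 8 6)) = (0 2)(3 6 8 4 5)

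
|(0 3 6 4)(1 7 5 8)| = 4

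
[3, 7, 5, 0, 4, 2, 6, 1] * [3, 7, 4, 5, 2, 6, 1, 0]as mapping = [0→5, 1→0, 2→6, 3→3, 4→2, 5→4, 6→1, 7→7]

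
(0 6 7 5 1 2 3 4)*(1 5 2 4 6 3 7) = (0 3 6 1 4)(2 7)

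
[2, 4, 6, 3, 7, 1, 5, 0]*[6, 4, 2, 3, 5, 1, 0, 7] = [2, 5, 0, 3, 7, 4, 1, 6]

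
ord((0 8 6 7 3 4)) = 6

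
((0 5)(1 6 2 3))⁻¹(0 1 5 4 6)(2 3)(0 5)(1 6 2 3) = (0 4 2 5 6)(1 3)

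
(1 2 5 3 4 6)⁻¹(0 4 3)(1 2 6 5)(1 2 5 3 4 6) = (0 6 4)(1 3 2 5)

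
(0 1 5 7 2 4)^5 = (0 4 2 7 5 1)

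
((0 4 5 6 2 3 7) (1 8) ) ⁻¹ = (0 7 3 2 6 5 4) (1 8) 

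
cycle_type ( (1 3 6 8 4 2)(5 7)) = 2.6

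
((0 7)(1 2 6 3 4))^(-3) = (0 7)(1 6 4 2 3)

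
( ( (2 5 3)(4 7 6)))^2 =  (2 3 5)(4 6 7)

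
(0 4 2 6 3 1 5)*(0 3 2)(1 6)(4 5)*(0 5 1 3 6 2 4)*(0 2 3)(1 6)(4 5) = (0 6 5 1 2)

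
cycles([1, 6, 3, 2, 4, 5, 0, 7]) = (0 1 6)(2 3)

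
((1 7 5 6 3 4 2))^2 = (1 5 3 2 7 6 4)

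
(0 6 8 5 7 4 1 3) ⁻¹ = (0 3 1 4 7 5 8 6) 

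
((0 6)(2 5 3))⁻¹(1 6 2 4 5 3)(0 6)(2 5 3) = (0 5 4 3 2 1)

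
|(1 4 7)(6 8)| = 6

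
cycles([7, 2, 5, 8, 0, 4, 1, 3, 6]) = (0 7 3 8 6 1 2 5 4)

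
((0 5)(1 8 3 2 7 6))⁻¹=(0 5)(1 6 7 2 3 8)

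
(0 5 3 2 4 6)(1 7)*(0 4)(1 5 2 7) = (0 2)(3 7 5)(4 6)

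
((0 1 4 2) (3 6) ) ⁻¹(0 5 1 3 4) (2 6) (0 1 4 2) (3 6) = (0 3) (1 5 4 6 2) 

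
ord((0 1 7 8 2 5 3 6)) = 8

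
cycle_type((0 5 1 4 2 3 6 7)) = 8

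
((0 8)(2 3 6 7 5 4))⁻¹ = (0 8)(2 4 5 7 6 3)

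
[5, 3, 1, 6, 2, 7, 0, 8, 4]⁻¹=[6, 2, 4, 1, 8, 0, 3, 5, 7]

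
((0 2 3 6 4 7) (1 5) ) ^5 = (0 7 4 6 3 2) (1 5) 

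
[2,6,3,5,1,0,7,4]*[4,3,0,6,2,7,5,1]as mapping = [0→0,1→5,2→6,3→7,4→3,5→4,6→1,7→2]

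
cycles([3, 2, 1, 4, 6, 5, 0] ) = (0 3 4 6)(1 2)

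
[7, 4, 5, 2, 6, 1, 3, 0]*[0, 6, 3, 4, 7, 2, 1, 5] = [5, 7, 2, 3, 1, 6, 4, 0]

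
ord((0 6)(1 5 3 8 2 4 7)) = 14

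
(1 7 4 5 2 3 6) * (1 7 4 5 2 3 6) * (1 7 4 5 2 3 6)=(1 5 6 4 3 7 2)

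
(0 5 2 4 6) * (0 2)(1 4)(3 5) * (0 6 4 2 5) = (0 3)(1 2)(5 6)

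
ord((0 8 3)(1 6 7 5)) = 12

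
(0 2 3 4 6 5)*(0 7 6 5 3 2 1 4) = (0 1 4 5 7 6 3)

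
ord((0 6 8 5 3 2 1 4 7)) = 9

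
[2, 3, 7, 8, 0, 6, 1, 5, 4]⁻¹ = [4, 6, 0, 1, 8, 7, 5, 2, 3]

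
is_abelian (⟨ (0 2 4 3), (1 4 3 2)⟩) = no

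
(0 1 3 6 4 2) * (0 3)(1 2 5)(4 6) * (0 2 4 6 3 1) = (0 4 5)(1 2)(3 6)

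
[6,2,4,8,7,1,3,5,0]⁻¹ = [8,5,1,6,2,7,0,4,3]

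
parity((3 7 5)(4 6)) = odd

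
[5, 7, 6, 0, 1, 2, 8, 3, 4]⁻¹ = [3, 4, 5, 7, 8, 0, 2, 1, 6]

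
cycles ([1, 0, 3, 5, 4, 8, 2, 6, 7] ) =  (0 1)(2 3 5 8 7 6)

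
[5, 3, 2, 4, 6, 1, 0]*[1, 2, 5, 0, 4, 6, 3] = [6, 0, 5, 4, 3, 2, 1]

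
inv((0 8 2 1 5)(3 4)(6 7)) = (0 5 1 2 8)(3 4)(6 7)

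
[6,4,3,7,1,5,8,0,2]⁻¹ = [7,4,8,2,1,5,0,3,6]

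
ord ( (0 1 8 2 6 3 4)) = 7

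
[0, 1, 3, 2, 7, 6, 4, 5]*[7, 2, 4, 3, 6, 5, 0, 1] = [7, 2, 3, 4, 1, 0, 6, 5]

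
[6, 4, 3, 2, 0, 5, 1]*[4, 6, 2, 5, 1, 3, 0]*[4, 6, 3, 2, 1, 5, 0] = [4, 6, 5, 3, 1, 2, 0]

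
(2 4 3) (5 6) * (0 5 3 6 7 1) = (0 5 7 1) (2 4 6 3) 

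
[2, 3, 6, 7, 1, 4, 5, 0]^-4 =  [4, 2, 1, 6, 0, 7, 3, 5]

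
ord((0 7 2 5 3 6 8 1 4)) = 9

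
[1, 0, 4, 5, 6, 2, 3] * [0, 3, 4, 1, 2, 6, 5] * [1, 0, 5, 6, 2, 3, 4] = [6, 1, 5, 4, 3, 2, 0]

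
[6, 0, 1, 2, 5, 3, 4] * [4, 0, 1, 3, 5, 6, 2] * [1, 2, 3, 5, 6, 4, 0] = [3, 6, 1, 2, 0, 5, 4]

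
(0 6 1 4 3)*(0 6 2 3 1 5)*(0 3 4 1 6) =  (0 2 4 6 5 3)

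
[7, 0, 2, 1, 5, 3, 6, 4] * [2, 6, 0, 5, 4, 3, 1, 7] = [7, 2, 0, 6, 3, 5, 1, 4]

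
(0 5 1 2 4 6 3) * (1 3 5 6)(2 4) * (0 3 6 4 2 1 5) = (0 4 5 6)(1 2)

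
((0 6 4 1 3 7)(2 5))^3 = (0 1)(2 5)(3 6)(4 7)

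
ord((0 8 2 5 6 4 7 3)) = 8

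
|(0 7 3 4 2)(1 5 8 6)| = 20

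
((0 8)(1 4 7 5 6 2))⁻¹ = (0 8)(1 2 6 5 7 4)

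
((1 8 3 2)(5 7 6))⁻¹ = (1 2 3 8)(5 6 7)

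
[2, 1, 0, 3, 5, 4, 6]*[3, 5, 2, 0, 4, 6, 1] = [2, 5, 3, 0, 6, 4, 1]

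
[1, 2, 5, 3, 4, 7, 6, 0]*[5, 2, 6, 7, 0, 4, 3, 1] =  [2, 6, 4, 7, 0, 1, 3, 5]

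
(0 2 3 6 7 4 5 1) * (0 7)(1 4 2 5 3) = (0 5 4 3 6)(1 7 2)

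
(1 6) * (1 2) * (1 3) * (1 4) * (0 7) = (0 7)(1 6 2 3 4)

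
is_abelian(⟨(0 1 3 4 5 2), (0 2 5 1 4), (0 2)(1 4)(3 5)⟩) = no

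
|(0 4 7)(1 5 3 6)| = 12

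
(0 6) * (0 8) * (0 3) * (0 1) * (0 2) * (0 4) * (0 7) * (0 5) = (0 6 8 3 1 2 4 7 5)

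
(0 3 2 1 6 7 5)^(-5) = (0 2 6 5 3 1 7)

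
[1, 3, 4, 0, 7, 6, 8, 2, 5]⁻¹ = [3, 0, 7, 1, 2, 8, 5, 4, 6]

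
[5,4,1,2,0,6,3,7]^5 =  [1,3,6,5,2,4,0,7]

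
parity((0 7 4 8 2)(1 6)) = odd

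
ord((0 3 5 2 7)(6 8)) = 10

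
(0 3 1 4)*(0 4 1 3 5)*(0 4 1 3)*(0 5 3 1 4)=(0 3 5)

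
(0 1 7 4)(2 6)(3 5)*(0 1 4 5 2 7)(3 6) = (0 4 1)(2 3)(5 6 7)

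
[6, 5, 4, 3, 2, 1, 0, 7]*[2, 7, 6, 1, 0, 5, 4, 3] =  [4, 5, 0, 1, 6, 7, 2, 3]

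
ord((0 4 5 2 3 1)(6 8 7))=6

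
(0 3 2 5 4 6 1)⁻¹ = (0 1 6 4 5 2 3)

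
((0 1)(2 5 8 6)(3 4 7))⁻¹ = (0 1)(2 6 8 5)(3 7 4)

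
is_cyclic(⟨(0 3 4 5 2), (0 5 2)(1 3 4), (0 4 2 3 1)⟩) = no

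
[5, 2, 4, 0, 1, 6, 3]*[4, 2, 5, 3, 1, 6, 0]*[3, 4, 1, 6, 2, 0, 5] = [5, 0, 4, 2, 1, 3, 6]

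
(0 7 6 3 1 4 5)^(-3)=(0 1 7 4 6 5 3)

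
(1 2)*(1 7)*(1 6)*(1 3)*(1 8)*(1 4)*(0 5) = (0 5)(1 2 7 6 3 8 4)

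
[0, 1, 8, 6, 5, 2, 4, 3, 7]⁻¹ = [0, 1, 5, 7, 6, 4, 3, 8, 2]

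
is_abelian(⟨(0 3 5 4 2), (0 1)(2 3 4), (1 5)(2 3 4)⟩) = no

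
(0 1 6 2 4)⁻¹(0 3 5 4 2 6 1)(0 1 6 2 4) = (0 4 2 6 1 3 5)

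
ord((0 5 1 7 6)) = 5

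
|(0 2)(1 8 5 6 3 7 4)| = 14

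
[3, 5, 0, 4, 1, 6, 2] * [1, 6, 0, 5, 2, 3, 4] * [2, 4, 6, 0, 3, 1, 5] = [1, 0, 4, 6, 5, 3, 2]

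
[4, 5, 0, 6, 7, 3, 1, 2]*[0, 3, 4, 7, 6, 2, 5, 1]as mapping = [0→6, 1→2, 2→0, 3→5, 4→1, 5→7, 6→3, 7→4]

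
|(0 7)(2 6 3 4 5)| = 10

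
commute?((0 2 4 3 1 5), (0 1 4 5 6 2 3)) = no:(0 2 4 3 1 5)*(0 1 4 5 6 2 3) = (0 3 4)(1 6 2 5), (0 1 4 5 6 2 3)*(0 2 4 3 1 5) = (0 5 6 4)(1 3 2)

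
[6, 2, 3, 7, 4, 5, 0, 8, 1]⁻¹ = [6, 8, 1, 2, 4, 5, 0, 3, 7]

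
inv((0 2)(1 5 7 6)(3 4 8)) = (0 2)(1 6 7 5)(3 8 4)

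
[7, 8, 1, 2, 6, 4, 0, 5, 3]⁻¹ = [6, 2, 3, 8, 5, 7, 4, 0, 1]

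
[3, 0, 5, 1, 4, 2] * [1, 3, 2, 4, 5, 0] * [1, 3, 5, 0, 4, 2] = [4, 3, 1, 0, 2, 5]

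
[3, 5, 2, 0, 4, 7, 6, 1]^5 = [3, 7, 2, 0, 4, 1, 6, 5]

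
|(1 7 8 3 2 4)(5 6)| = 6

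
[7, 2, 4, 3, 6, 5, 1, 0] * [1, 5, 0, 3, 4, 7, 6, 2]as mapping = [0→2, 1→0, 2→4, 3→3, 4→6, 5→7, 6→5, 7→1]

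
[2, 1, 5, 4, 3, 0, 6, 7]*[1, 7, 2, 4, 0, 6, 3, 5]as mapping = [0→2, 1→7, 2→6, 3→0, 4→4, 5→1, 6→3, 7→5]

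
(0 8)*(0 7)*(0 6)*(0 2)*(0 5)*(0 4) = (0 8 7 6 2 5 4)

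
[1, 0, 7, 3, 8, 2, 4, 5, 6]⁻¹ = [1, 0, 5, 3, 6, 7, 8, 2, 4]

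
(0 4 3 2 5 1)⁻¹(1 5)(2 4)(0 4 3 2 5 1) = (0 1)(3 5)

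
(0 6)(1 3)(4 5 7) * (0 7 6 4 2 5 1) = (0 4 1 3)(2 5 6 7)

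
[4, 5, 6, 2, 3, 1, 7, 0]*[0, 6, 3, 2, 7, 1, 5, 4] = [7, 1, 5, 3, 2, 6, 4, 0]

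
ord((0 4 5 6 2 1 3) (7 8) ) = 14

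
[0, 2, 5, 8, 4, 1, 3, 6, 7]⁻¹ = [0, 5, 1, 6, 4, 2, 7, 8, 3]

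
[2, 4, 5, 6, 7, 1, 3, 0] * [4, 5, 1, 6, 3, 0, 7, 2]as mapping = [0→1, 1→3, 2→0, 3→7, 4→2, 5→5, 6→6, 7→4]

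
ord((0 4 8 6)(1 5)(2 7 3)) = 12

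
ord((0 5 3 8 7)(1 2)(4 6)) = 10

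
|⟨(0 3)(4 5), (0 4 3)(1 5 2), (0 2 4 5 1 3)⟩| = 720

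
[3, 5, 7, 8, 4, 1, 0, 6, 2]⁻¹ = [6, 5, 8, 0, 4, 1, 7, 2, 3]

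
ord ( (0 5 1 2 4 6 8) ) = 7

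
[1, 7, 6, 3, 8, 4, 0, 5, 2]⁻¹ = [6, 0, 8, 3, 5, 7, 2, 1, 4]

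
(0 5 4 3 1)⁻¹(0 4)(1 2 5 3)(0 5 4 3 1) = (0 2 4 1)(3 5)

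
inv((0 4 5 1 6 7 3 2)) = (0 2 3 7 6 1 5 4)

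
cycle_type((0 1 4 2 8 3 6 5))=8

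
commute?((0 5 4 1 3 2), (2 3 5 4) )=no:(0 5 4 1 3 2) * (2 3 5 4)=(0 4 1 5 2), (2 3 5 4) * (0 5 4 1 3 2)=(0 5 1 3 4) 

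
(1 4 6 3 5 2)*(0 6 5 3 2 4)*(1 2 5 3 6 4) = (0 4 3 6 5 1) 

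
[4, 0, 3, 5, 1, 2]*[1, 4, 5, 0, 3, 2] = [3, 1, 0, 2, 4, 5]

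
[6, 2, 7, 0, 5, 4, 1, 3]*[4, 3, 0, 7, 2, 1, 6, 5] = [6, 0, 5, 4, 1, 2, 3, 7]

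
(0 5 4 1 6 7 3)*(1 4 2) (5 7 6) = (0 7 3) (1 5 2) 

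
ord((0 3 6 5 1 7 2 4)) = 8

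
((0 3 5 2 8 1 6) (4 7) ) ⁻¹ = (0 6 1 8 2 5 3) (4 7) 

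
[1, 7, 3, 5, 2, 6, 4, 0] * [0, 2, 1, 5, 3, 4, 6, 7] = [2, 7, 5, 4, 1, 6, 3, 0]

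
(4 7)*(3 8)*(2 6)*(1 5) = (1 5)(2 6)(3 8)(4 7)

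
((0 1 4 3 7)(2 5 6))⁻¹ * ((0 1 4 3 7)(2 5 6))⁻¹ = (0 3 1 7 4)(2 5 6)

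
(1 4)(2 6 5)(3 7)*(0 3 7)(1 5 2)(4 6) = (0 3)(1 6 2 4 5)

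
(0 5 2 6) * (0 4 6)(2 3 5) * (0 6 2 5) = (0 5 3)(2 6 4)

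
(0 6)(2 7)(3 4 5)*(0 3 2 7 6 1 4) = (0 1 4 5 2 6 3)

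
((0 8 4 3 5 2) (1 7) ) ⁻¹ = (0 2 5 3 4 8) (1 7) 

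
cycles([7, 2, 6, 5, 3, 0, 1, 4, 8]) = (0 7 4 3 5)(1 2 6)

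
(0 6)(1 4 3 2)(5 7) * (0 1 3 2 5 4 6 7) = (0 7 4 2 3 5)(1 6)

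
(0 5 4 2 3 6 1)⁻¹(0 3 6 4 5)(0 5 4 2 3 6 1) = (1 2 4 5 6)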